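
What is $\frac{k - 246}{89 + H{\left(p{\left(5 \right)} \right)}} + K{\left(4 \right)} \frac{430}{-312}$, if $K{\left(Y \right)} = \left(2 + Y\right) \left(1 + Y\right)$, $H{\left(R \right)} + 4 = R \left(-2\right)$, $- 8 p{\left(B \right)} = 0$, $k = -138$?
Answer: $- \frac{101359}{2210} \approx -45.864$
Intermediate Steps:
$p{\left(B \right)} = 0$ ($p{\left(B \right)} = \left(- \frac{1}{8}\right) 0 = 0$)
$H{\left(R \right)} = -4 - 2 R$ ($H{\left(R \right)} = -4 + R \left(-2\right) = -4 - 2 R$)
$K{\left(Y \right)} = \left(1 + Y\right) \left(2 + Y\right)$
$\frac{k - 246}{89 + H{\left(p{\left(5 \right)} \right)}} + K{\left(4 \right)} \frac{430}{-312} = \frac{-138 - 246}{89 - 4} + \left(2 + 4^{2} + 3 \cdot 4\right) \frac{430}{-312} = - \frac{384}{89 + \left(-4 + 0\right)} + \left(2 + 16 + 12\right) 430 \left(- \frac{1}{312}\right) = - \frac{384}{89 - 4} + 30 \left(- \frac{215}{156}\right) = - \frac{384}{85} - \frac{1075}{26} = - \frac{101359}{2210}$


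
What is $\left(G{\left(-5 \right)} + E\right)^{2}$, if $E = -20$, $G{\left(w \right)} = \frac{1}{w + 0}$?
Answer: $\frac{10201}{25} \approx 408.04$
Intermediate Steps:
$G{\left(w \right)} = \frac{1}{w}$
$\left(G{\left(-5 \right)} + E\right)^{2} = \left(\frac{1}{-5} - 20\right)^{2} = \left(- \frac{1}{5} - 20\right)^{2} = \left(- \frac{101}{5}\right)^{2} = \frac{10201}{25}$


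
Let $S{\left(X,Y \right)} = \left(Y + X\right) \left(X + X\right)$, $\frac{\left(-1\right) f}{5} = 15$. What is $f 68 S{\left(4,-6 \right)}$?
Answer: $81600$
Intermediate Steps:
$f = -75$ ($f = \left(-5\right) 15 = -75$)
$S{\left(X,Y \right)} = 2 X \left(X + Y\right)$ ($S{\left(X,Y \right)} = \left(X + Y\right) 2 X = 2 X \left(X + Y\right)$)
$f 68 S{\left(4,-6 \right)} = \left(-75\right) 68 \cdot 2 \cdot 4 \left(4 - 6\right) = - 5100 \cdot 2 \cdot 4 \left(-2\right) = \left(-5100\right) \left(-16\right) = 81600$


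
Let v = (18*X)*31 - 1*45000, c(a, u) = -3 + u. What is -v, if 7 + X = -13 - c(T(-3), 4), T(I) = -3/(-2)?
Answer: 56718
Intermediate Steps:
T(I) = 3/2 (T(I) = -3*(-½) = 3/2)
X = -21 (X = -7 + (-13 - (-3 + 4)) = -7 + (-13 - 1*1) = -7 + (-13 - 1) = -7 - 14 = -21)
v = -56718 (v = (18*(-21))*31 - 1*45000 = -378*31 - 45000 = -11718 - 45000 = -56718)
-v = -1*(-56718) = 56718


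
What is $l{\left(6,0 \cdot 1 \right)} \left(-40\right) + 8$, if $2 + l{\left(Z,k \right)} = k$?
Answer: $88$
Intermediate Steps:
$l{\left(Z,k \right)} = -2 + k$
$l{\left(6,0 \cdot 1 \right)} \left(-40\right) + 8 = \left(-2 + 0 \cdot 1\right) \left(-40\right) + 8 = \left(-2 + 0\right) \left(-40\right) + 8 = \left(-2\right) \left(-40\right) + 8 = 80 + 8 = 88$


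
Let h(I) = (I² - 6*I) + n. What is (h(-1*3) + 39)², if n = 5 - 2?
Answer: 4761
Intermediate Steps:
n = 3
h(I) = 3 + I² - 6*I (h(I) = (I² - 6*I) + 3 = 3 + I² - 6*I)
(h(-1*3) + 39)² = ((3 + (-1*3)² - (-6)*3) + 39)² = ((3 + (-3)² - 6*(-3)) + 39)² = ((3 + 9 + 18) + 39)² = (30 + 39)² = 69² = 4761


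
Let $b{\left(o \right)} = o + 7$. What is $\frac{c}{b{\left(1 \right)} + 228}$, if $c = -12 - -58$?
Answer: $\frac{23}{118} \approx 0.19492$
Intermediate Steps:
$b{\left(o \right)} = 7 + o$
$c = 46$ ($c = -12 + 58 = 46$)
$\frac{c}{b{\left(1 \right)} + 228} = \frac{1}{\left(7 + 1\right) + 228} \cdot 46 = \frac{1}{8 + 228} \cdot 46 = \frac{1}{236} \cdot 46 = \frac{23}{118}$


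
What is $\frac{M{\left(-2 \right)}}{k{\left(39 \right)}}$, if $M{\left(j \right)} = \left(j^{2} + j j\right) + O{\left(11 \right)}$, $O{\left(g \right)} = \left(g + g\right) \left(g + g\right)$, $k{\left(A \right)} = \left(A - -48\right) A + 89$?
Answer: $\frac{246}{1741} \approx 0.1413$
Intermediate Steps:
$k{\left(A \right)} = 89 + A \left(48 + A\right)$ ($k{\left(A \right)} = \left(A + 48\right) A + 89 = \left(48 + A\right) A + 89 = A \left(48 + A\right) + 89 = 89 + A \left(48 + A\right)$)
$O{\left(g \right)} = 4 g^{2}$ ($O{\left(g \right)} = 2 g 2 g = 4 g^{2}$)
$M{\left(j \right)} = 484 + 2 j^{2}$ ($M{\left(j \right)} = \left(j^{2} + j j\right) + 4 \cdot 11^{2} = \left(j^{2} + j^{2}\right) + 4 \cdot 121 = 2 j^{2} + 484 = 484 + 2 j^{2}$)
$\frac{M{\left(-2 \right)}}{k{\left(39 \right)}} = \frac{484 + 2 \left(-2\right)^{2}}{89 + 39^{2} + 48 \cdot 39} = \frac{484 + 2 \cdot 4}{89 + 1521 + 1872} = \frac{484 + 8}{3482} = 492 \cdot \frac{1}{3482} = \frac{246}{1741}$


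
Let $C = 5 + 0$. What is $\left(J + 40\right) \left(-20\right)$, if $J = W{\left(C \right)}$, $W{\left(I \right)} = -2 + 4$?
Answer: $-840$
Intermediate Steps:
$C = 5$
$W{\left(I \right)} = 2$
$J = 2$
$\left(J + 40\right) \left(-20\right) = \left(2 + 40\right) \left(-20\right) = 42 \left(-20\right) = -840$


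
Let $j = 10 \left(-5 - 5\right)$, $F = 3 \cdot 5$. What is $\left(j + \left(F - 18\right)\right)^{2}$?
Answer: $10609$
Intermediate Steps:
$F = 15$
$j = -100$ ($j = 10 \left(-5 - 5\right) = 10 \left(-10\right) = -100$)
$\left(j + \left(F - 18\right)\right)^{2} = \left(-100 + \left(15 - 18\right)\right)^{2} = \left(-100 - 3\right)^{2} = \left(-103\right)^{2} = 10609$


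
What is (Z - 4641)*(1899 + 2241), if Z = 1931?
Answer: -11219400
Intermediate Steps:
(Z - 4641)*(1899 + 2241) = (1931 - 4641)*(1899 + 2241) = -2710*4140 = -11219400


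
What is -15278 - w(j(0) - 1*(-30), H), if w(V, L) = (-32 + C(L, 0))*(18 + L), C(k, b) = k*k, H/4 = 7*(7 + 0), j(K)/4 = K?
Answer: -8229454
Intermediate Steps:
j(K) = 4*K
H = 196 (H = 4*(7*(7 + 0)) = 4*(7*7) = 4*49 = 196)
C(k, b) = k²
w(V, L) = (-32 + L²)*(18 + L)
-15278 - w(j(0) - 1*(-30), H) = -15278 - (-576 + 196³ - 32*196 + 18*196²) = -15278 - (-576 + 7529536 - 6272 + 18*38416) = -15278 - (-576 + 7529536 - 6272 + 691488) = -15278 - 1*8214176 = -15278 - 8214176 = -8229454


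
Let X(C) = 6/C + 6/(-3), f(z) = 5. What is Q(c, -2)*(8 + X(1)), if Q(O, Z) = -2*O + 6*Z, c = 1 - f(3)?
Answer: -48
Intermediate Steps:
c = -4 (c = 1 - 1*5 = 1 - 5 = -4)
X(C) = -2 + 6/C (X(C) = 6/C + 6*(-⅓) = 6/C - 2 = -2 + 6/C)
Q(c, -2)*(8 + X(1)) = (-2*(-4) + 6*(-2))*(8 + (-2 + 6/1)) = (8 - 12)*(8 + (-2 + 6*1)) = -4*(8 + (-2 + 6)) = -4*(8 + 4) = -4*12 = -48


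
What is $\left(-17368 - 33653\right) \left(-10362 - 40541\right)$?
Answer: $2597121963$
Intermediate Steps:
$\left(-17368 - 33653\right) \left(-10362 - 40541\right) = \left(-51021\right) \left(-50903\right) = 2597121963$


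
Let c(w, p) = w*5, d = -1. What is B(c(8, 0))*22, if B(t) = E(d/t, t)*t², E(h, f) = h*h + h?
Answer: -858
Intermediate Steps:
E(h, f) = h + h² (E(h, f) = h² + h = h + h²)
c(w, p) = 5*w
B(t) = -t*(1 - 1/t) (B(t) = ((-1/t)*(1 - 1/t))*t² = (-(1 - 1/t)/t)*t² = -t*(1 - 1/t))
B(c(8, 0))*22 = (1 - 5*8)*22 = (1 - 1*40)*22 = (1 - 40)*22 = -39*22 = -858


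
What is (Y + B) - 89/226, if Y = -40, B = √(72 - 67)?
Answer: -9129/226 + √5 ≈ -38.158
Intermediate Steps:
B = √5 ≈ 2.2361
(Y + B) - 89/226 = (-40 + √5) - 89/226 = -9129/226 + √5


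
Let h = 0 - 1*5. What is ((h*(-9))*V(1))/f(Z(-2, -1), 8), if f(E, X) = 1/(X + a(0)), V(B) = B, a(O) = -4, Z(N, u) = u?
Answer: 180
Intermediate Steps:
h = -5 (h = 0 - 5 = -5)
f(E, X) = 1/(-4 + X) (f(E, X) = 1/(X - 4) = 1/(-4 + X))
((h*(-9))*V(1))/f(Z(-2, -1), 8) = (-5*(-9)*1)/(1/(-4 + 8)) = (45*1)/(1/4) = 45/(¼) = 45*4 = 180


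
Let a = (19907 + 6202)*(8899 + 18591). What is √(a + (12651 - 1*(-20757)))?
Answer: 3*√79752202 ≈ 26791.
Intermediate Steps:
a = 717736410 (a = 26109*27490 = 717736410)
√(a + (12651 - 1*(-20757))) = √(717736410 + (12651 - 1*(-20757))) = √(717736410 + (12651 + 20757)) = √(717736410 + 33408) = √717769818 = 3*√79752202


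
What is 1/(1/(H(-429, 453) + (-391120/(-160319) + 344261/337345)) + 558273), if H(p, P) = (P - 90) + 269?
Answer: 1808814305601/1009812191677250918 ≈ 1.7912e-6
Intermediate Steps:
H(p, P) = 179 + P (H(p, P) = (-90 + P) + 269 = 179 + P)
1/(1/(H(-429, 453) + (-391120/(-160319) + 344261/337345)) + 558273) = 1/(1/((179 + 453) + (-391120/(-160319) + 344261/337345)) + 558273) = 1/(1/(632 + (-391120*(-1/160319) + 344261*(1/337345))) + 558273) = 1/(1/(632 + (391120/160319 + 18119/17755)) + 558273) = 1/(1/(632 + 9849155561/2846463845) + 558273) = 1/(1/(1808814305601/2846463845) + 558273) = 1/(2846463845/1808814305601 + 558273) = 1/(1009812191677250918/1808814305601) = 1808814305601/1009812191677250918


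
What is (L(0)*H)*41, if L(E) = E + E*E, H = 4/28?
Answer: 0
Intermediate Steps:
H = ⅐ (H = 4*(1/28) = ⅐ ≈ 0.14286)
L(E) = E + E²
(L(0)*H)*41 = ((0*(1 + 0))*(⅐))*41 = ((0*1)*(⅐))*41 = (0*(⅐))*41 = 0*41 = 0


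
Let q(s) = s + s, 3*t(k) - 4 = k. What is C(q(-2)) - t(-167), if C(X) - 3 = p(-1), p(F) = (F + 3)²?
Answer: 184/3 ≈ 61.333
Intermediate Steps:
t(k) = 4/3 + k/3
q(s) = 2*s
p(F) = (3 + F)²
C(X) = 7 (C(X) = 3 + (3 - 1)² = 3 + 2² = 3 + 4 = 7)
C(q(-2)) - t(-167) = 7 - (4/3 + (⅓)*(-167)) = 7 - (4/3 - 167/3) = 7 - 1*(-163/3) = 7 + 163/3 = 184/3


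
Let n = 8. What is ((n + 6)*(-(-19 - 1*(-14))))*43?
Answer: 3010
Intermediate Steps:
((n + 6)*(-(-19 - 1*(-14))))*43 = ((8 + 6)*(-(-19 - 1*(-14))))*43 = (14*(-(-19 + 14)))*43 = (14*(-1*(-5)))*43 = (14*5)*43 = 70*43 = 3010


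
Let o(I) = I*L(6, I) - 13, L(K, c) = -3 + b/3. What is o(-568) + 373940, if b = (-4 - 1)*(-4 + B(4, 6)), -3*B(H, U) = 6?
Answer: 369951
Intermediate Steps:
B(H, U) = -2 (B(H, U) = -⅓*6 = -2)
b = 30 (b = (-4 - 1)*(-4 - 2) = -5*(-6) = 30)
L(K, c) = 7 (L(K, c) = -3 + 30/3 = -3 + 30*(⅓) = -3 + 10 = 7)
o(I) = -13 + 7*I (o(I) = I*7 - 13 = 7*I - 13 = -13 + 7*I)
o(-568) + 373940 = (-13 + 7*(-568)) + 373940 = (-13 - 3976) + 373940 = -3989 + 373940 = 369951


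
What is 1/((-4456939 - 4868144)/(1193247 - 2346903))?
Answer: 384552/3108361 ≈ 0.12372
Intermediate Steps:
1/((-4456939 - 4868144)/(1193247 - 2346903)) = 1/(-9325083/(-1153656)) = 1/(-9325083*(-1/1153656)) = 1/(3108361/384552) = 384552/3108361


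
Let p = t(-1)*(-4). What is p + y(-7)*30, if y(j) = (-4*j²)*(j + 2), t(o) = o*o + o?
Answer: 29400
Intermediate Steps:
t(o) = o + o² (t(o) = o² + o = o + o²)
p = 0 (p = -(1 - 1)*(-4) = -1*0*(-4) = 0*(-4) = 0)
y(j) = -4*j²*(2 + j) (y(j) = (-4*j²)*(2 + j) = -4*j²*(2 + j))
p + y(-7)*30 = 0 + (4*(-7)²*(-2 - 1*(-7)))*30 = 0 + (4*49*(-2 + 7))*30 = 0 + (4*49*5)*30 = 0 + 980*30 = 0 + 29400 = 29400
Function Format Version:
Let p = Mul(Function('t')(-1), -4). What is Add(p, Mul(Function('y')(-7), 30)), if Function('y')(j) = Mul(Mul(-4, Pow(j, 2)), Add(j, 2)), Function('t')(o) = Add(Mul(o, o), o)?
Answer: 29400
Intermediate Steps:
Function('t')(o) = Add(o, Pow(o, 2)) (Function('t')(o) = Add(Pow(o, 2), o) = Add(o, Pow(o, 2)))
p = 0 (p = Mul(Mul(-1, Add(1, -1)), -4) = Mul(Mul(-1, 0), -4) = Mul(0, -4) = 0)
Function('y')(j) = Mul(-4, Pow(j, 2), Add(2, j)) (Function('y')(j) = Mul(Mul(-4, Pow(j, 2)), Add(2, j)) = Mul(-4, Pow(j, 2), Add(2, j)))
Add(p, Mul(Function('y')(-7), 30)) = Add(0, Mul(Mul(4, Pow(-7, 2), Add(-2, Mul(-1, -7))), 30)) = Add(0, Mul(Mul(4, 49, Add(-2, 7)), 30)) = Add(0, Mul(Mul(4, 49, 5), 30)) = Add(0, Mul(980, 30)) = Add(0, 29400) = 29400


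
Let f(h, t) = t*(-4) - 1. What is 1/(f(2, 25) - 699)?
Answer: -1/800 ≈ -0.0012500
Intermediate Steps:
f(h, t) = -1 - 4*t (f(h, t) = -4*t - 1 = -1 - 4*t)
1/(f(2, 25) - 699) = 1/((-1 - 4*25) - 699) = 1/((-1 - 100) - 699) = 1/(-101 - 699) = 1/(-800) = -1/800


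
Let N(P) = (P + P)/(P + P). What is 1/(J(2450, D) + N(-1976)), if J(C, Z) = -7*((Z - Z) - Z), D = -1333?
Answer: -1/9330 ≈ -0.00010718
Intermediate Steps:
J(C, Z) = 7*Z (J(C, Z) = -7*(0 - Z) = -(-7)*Z = 7*Z)
N(P) = 1 (N(P) = (2*P)/((2*P)) = (2*P)*(1/(2*P)) = 1)
1/(J(2450, D) + N(-1976)) = 1/(7*(-1333) + 1) = 1/(-9331 + 1) = 1/(-9330) = -1/9330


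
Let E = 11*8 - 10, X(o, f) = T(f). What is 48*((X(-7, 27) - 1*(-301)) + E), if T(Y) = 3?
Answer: 18336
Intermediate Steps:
X(o, f) = 3
E = 78 (E = 88 - 10 = 78)
48*((X(-7, 27) - 1*(-301)) + E) = 48*((3 - 1*(-301)) + 78) = 48*((3 + 301) + 78) = 48*(304 + 78) = 48*382 = 18336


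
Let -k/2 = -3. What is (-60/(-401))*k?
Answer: 360/401 ≈ 0.89776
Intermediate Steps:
k = 6 (k = -2*(-3) = 6)
(-60/(-401))*k = -60/(-401)*6 = -60*(-1/401)*6 = (60/401)*6 = 360/401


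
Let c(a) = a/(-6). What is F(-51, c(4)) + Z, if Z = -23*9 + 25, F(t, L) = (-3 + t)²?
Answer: 2734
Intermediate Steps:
c(a) = -a/6 (c(a) = a*(-⅙) = -a/6)
Z = -182 (Z = -207 + 25 = -182)
F(-51, c(4)) + Z = (-3 - 51)² - 182 = (-54)² - 182 = 2916 - 182 = 2734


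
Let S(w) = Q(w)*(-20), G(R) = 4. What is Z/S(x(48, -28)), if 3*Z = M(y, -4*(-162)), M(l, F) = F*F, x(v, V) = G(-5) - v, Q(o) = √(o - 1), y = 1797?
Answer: 11664*I*√5/25 ≈ 1043.3*I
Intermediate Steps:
Q(o) = √(-1 + o)
x(v, V) = 4 - v
S(w) = -20*√(-1 + w) (S(w) = √(-1 + w)*(-20) = -20*√(-1 + w))
M(l, F) = F²
Z = 139968 (Z = (-4*(-162))²/3 = (⅓)*648² = (⅓)*419904 = 139968)
Z/S(x(48, -28)) = 139968/((-20*√(-1 + (4 - 1*48)))) = 139968/((-20*√(-1 + (4 - 48)))) = 139968/((-20*√(-1 - 44))) = 139968/((-60*I*√5)) = 139968*(I*√5/300) = 11664*I*√5/25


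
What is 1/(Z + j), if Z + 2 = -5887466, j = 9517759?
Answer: 1/3630291 ≈ 2.7546e-7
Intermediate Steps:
Z = -5887468 (Z = -2 - 5887466 = -5887468)
1/(Z + j) = 1/(-5887468 + 9517759) = 1/3630291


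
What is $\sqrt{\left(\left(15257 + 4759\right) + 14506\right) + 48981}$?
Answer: $\sqrt{83503} \approx 288.97$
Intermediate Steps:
$\sqrt{\left(\left(15257 + 4759\right) + 14506\right) + 48981} = \sqrt{\left(20016 + 14506\right) + 48981} = \sqrt{34522 + 48981} = \sqrt{83503}$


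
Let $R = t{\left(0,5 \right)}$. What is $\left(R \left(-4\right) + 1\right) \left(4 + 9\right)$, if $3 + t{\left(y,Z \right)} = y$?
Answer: $169$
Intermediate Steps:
$t{\left(y,Z \right)} = -3 + y$
$R = -3$ ($R = -3 + 0 = -3$)
$\left(R \left(-4\right) + 1\right) \left(4 + 9\right) = \left(\left(-3\right) \left(-4\right) + 1\right) \left(4 + 9\right) = \left(12 + 1\right) 13 = 13 \cdot 13 = 169$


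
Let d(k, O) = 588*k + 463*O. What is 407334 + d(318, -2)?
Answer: 593392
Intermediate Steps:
d(k, O) = 463*O + 588*k
407334 + d(318, -2) = 407334 + (463*(-2) + 588*318) = 407334 + (-926 + 186984) = 407334 + 186058 = 593392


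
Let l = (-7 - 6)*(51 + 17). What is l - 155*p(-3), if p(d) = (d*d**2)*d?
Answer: -13439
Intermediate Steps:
p(d) = d**4 (p(d) = d**3*d = d**4)
l = -884 (l = -13*68 = -884)
l - 155*p(-3) = -884 - 155*(-3)**4 = -884 - 155*81 = -884 - 12555 = -13439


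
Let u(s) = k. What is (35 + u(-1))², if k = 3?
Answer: 1444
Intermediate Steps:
u(s) = 3
(35 + u(-1))² = (35 + 3)² = 38² = 1444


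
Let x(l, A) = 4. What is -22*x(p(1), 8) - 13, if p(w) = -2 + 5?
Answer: -101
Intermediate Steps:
p(w) = 3
-22*x(p(1), 8) - 13 = -22*4 - 13 = -88 - 13 = -101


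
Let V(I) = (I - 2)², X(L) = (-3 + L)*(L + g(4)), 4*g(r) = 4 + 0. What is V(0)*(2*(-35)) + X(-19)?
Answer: 116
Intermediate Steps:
g(r) = 1 (g(r) = (4 + 0)/4 = (¼)*4 = 1)
X(L) = (1 + L)*(-3 + L) (X(L) = (-3 + L)*(L + 1) = (-3 + L)*(1 + L) = (1 + L)*(-3 + L))
V(I) = (-2 + I)²
V(0)*(2*(-35)) + X(-19) = (-2 + 0)²*(2*(-35)) + (-3 + (-19)² - 2*(-19)) = (-2)²*(-70) + (-3 + 361 + 38) = 4*(-70) + 396 = -280 + 396 = 116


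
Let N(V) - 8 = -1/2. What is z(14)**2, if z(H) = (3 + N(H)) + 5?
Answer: 961/4 ≈ 240.25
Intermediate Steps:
N(V) = 15/2 (N(V) = 8 - 1/2 = 15/2)
z(H) = 31/2 (z(H) = (3 + 15/2) + 5 = 21/2 + 5 = 31/2)
z(14)**2 = (31/2)**2 = 961/4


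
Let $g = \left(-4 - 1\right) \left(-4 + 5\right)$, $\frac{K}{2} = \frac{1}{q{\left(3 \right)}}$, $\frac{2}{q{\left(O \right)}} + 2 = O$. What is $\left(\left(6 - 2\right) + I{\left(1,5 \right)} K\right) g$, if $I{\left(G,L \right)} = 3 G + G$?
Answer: $-40$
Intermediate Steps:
$q{\left(O \right)} = \frac{2}{-2 + O}$
$K = 1$ ($K = \frac{2}{2 \frac{1}{-2 + 3}} = \frac{2}{2 \cdot 1^{-1}} = \frac{2}{2 \cdot 1} = \frac{2}{2} = 2 \cdot \frac{1}{2} = 1$)
$g = -5$ ($g = \left(-5\right) 1 = -5$)
$I{\left(G,L \right)} = 4 G$
$\left(\left(6 - 2\right) + I{\left(1,5 \right)} K\right) g = \left(\left(6 - 2\right) + 4 \cdot 1 \cdot 1\right) \left(-5\right) = \left(4 + 4 \cdot 1\right) \left(-5\right) = \left(4 + 4\right) \left(-5\right) = 8 \left(-5\right) = -40$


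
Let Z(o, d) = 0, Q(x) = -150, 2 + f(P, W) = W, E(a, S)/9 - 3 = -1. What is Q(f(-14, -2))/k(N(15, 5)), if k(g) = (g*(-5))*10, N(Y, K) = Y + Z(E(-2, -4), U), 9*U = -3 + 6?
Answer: ⅕ ≈ 0.20000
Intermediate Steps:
E(a, S) = 18 (E(a, S) = 27 + 9*(-1) = 27 - 9 = 18)
f(P, W) = -2 + W
U = ⅓ (U = (-3 + 6)/9 = (⅑)*3 = ⅓ ≈ 0.33333)
N(Y, K) = Y (N(Y, K) = Y + 0 = Y)
k(g) = -50*g (k(g) = -5*g*10 = -50*g)
Q(f(-14, -2))/k(N(15, 5)) = -150/((-50*15)) = -150/(-750) = -150*(-1/750) = ⅕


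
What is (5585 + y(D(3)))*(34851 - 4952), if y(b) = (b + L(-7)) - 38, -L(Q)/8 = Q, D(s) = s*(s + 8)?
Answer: 168510764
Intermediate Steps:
D(s) = s*(8 + s)
L(Q) = -8*Q
y(b) = 18 + b (y(b) = (b - 8*(-7)) - 38 = (b + 56) - 38 = (56 + b) - 38 = 18 + b)
(5585 + y(D(3)))*(34851 - 4952) = (5585 + (18 + 3*(8 + 3)))*(34851 - 4952) = (5585 + (18 + 3*11))*29899 = (5585 + (18 + 33))*29899 = (5585 + 51)*29899 = 5636*29899 = 168510764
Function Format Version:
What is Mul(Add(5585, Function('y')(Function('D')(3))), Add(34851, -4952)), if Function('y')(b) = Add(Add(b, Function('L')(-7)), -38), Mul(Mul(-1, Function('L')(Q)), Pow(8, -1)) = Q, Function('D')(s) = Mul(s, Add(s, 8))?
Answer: 168510764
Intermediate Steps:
Function('D')(s) = Mul(s, Add(8, s))
Function('L')(Q) = Mul(-8, Q)
Function('y')(b) = Add(18, b) (Function('y')(b) = Add(Add(b, Mul(-8, -7)), -38) = Add(Add(b, 56), -38) = Add(Add(56, b), -38) = Add(18, b))
Mul(Add(5585, Function('y')(Function('D')(3))), Add(34851, -4952)) = Mul(Add(5585, Add(18, Mul(3, Add(8, 3)))), Add(34851, -4952)) = Mul(Add(5585, Add(18, Mul(3, 11))), 29899) = Mul(Add(5585, Add(18, 33)), 29899) = Mul(Add(5585, 51), 29899) = Mul(5636, 29899) = 168510764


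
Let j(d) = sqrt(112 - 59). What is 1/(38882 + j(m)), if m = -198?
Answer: 38882/1511809871 - sqrt(53)/1511809871 ≈ 2.5714e-5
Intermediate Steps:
j(d) = sqrt(53)
1/(38882 + j(m)) = 1/(38882 + sqrt(53))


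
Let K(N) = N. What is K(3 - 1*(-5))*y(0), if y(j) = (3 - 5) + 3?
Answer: 8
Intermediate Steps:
y(j) = 1 (y(j) = -2 + 3 = 1)
K(3 - 1*(-5))*y(0) = (3 - 1*(-5))*1 = (3 + 5)*1 = 8*1 = 8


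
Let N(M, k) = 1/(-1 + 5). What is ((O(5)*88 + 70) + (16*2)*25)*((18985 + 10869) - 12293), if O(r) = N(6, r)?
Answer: 15664412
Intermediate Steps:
N(M, k) = ¼ (N(M, k) = 1/4 = ¼)
O(r) = ¼
((O(5)*88 + 70) + (16*2)*25)*((18985 + 10869) - 12293) = (((¼)*88 + 70) + (16*2)*25)*((18985 + 10869) - 12293) = ((22 + 70) + 32*25)*(29854 - 12293) = (92 + 800)*17561 = 892*17561 = 15664412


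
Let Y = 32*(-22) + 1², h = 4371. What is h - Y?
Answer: 5074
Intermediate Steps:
Y = -703 (Y = -704 + 1 = -703)
h - Y = 4371 - 1*(-703) = 4371 + 703 = 5074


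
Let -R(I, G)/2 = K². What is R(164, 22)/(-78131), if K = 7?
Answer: 98/78131 ≈ 0.0012543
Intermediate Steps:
R(I, G) = -98 (R(I, G) = -2*7² = -2*49 = -98)
R(164, 22)/(-78131) = -98/(-78131) = -98*(-1/78131) = 98/78131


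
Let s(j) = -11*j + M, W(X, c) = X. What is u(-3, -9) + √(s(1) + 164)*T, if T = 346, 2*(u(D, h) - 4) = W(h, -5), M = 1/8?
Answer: -½ + 6055*√2/2 ≈ 4281.0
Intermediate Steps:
M = ⅛ ≈ 0.12500
s(j) = ⅛ - 11*j (s(j) = -11*j + ⅛ = ⅛ - 11*j)
u(D, h) = 4 + h/2
u(-3, -9) + √(s(1) + 164)*T = (4 + (½)*(-9)) + √((⅛ - 11*1) + 164)*346 = (4 - 9/2) + √((⅛ - 11) + 164)*346 = -½ + √(-87/8 + 164)*346 = -½ + √(1225/8)*346 = -½ + (35*√2/4)*346 = -½ + 6055*√2/2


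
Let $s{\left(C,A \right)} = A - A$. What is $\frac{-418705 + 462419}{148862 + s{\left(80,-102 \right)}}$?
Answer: $\frac{21857}{74431} \approx 0.29365$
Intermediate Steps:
$s{\left(C,A \right)} = 0$
$\frac{-418705 + 462419}{148862 + s{\left(80,-102 \right)}} = \frac{-418705 + 462419}{148862 + 0} = \frac{43714}{148862} = 43714 \cdot \frac{1}{148862} = \frac{21857}{74431}$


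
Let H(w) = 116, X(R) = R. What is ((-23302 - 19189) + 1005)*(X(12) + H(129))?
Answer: -5310208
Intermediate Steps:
((-23302 - 19189) + 1005)*(X(12) + H(129)) = ((-23302 - 19189) + 1005)*(12 + 116) = (-42491 + 1005)*128 = -41486*128 = -5310208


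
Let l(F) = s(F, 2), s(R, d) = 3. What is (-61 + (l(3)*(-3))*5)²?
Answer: 11236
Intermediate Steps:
l(F) = 3
(-61 + (l(3)*(-3))*5)² = (-61 + (3*(-3))*5)² = (-61 - 9*5)² = (-61 - 45)² = (-106)² = 11236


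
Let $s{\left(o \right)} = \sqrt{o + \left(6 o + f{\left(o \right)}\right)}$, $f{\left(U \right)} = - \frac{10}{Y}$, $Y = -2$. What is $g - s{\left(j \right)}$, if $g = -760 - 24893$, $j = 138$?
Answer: $-25653 - \sqrt{971} \approx -25684.0$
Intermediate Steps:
$f{\left(U \right)} = 5$ ($f{\left(U \right)} = - \frac{10}{-2} = \left(-10\right) \left(- \frac{1}{2}\right) = 5$)
$s{\left(o \right)} = \sqrt{5 + 7 o}$ ($s{\left(o \right)} = \sqrt{o + \left(6 o + 5\right)} = \sqrt{o + \left(5 + 6 o\right)} = \sqrt{5 + 7 o}$)
$g = -25653$ ($g = -760 - 24893 = -25653$)
$g - s{\left(j \right)} = -25653 - \sqrt{5 + 7 \cdot 138} = -25653 - \sqrt{5 + 966} = -25653 - \sqrt{971}$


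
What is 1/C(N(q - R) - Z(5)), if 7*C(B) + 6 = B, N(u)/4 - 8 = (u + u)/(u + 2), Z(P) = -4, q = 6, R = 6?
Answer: 7/30 ≈ 0.23333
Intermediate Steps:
N(u) = 32 + 8*u/(2 + u) (N(u) = 32 + 4*((u + u)/(u + 2)) = 32 + 4*((2*u)/(2 + u)) = 32 + 4*(2*u/(2 + u)) = 32 + 8*u/(2 + u))
C(B) = -6/7 + B/7
1/C(N(q - R) - Z(5)) = 1/(-6/7 + (8*(8 + 5*(6 - 1*6))/(2 + (6 - 1*6)) - 1*(-4))/7) = 1/(-6/7 + (8*(8 + 5*(6 - 6))/(2 + (6 - 6)) + 4)/7) = 1/(-6/7 + (8*(8 + 5*0)/(2 + 0) + 4)/7) = 1/(-6/7 + (8*(8 + 0)/2 + 4)/7) = 1/(-6/7 + (8*(1/2)*8 + 4)/7) = 1/(-6/7 + (32 + 4)/7) = 1/(-6/7 + (1/7)*36) = 1/(-6/7 + 36/7) = 1/(30/7) = 7/30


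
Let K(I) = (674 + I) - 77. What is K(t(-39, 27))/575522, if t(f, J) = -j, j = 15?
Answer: 291/287761 ≈ 0.0010113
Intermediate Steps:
t(f, J) = -15 (t(f, J) = -1*15 = -15)
K(I) = 597 + I
K(t(-39, 27))/575522 = (597 - 15)/575522 = 582*(1/575522) = 291/287761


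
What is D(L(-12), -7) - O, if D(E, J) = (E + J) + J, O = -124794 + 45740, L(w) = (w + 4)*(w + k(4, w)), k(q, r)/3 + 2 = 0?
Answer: 79184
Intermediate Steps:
k(q, r) = -6 (k(q, r) = -6 + 3*0 = -6 + 0 = -6)
L(w) = (-6 + w)*(4 + w) (L(w) = (w + 4)*(w - 6) = (4 + w)*(-6 + w) = (-6 + w)*(4 + w))
O = -79054
D(E, J) = E + 2*J
D(L(-12), -7) - O = ((-24 + (-12)² - 2*(-12)) + 2*(-7)) - 1*(-79054) = ((-24 + 144 + 24) - 14) + 79054 = (144 - 14) + 79054 = 130 + 79054 = 79184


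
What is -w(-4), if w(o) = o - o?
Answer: 0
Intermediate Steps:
w(o) = 0
-w(-4) = -1*0 = 0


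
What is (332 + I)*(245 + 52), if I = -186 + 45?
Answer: 56727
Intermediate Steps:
I = -141
(332 + I)*(245 + 52) = (332 - 141)*(245 + 52) = 191*297 = 56727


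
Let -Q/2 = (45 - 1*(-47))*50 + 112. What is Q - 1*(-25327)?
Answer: 15903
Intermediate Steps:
Q = -9424 (Q = -2*((45 - 1*(-47))*50 + 112) = -2*((45 + 47)*50 + 112) = -2*(92*50 + 112) = -2*(4600 + 112) = -2*4712 = -9424)
Q - 1*(-25327) = -9424 - 1*(-25327) = -9424 + 25327 = 15903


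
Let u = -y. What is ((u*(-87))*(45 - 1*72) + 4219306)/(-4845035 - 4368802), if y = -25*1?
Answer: -4278031/9213837 ≈ -0.46430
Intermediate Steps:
y = -25
u = 25 (u = -1*(-25) = 25)
((u*(-87))*(45 - 1*72) + 4219306)/(-4845035 - 4368802) = ((25*(-87))*(45 - 1*72) + 4219306)/(-4845035 - 4368802) = (-2175*(45 - 72) + 4219306)/(-9213837) = (-2175*(-27) + 4219306)*(-1/9213837) = (58725 + 4219306)*(-1/9213837) = 4278031*(-1/9213837) = -4278031/9213837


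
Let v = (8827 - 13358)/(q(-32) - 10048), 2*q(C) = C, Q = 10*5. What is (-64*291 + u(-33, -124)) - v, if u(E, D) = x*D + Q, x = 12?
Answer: -201908499/10064 ≈ -20062.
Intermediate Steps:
Q = 50
q(C) = C/2
v = 4531/10064 (v = (8827 - 13358)/((1/2)*(-32) - 10048) = -4531/(-16 - 10048) = -4531/(-10064) = -4531*(-1/10064) = 4531/10064 ≈ 0.45022)
u(E, D) = 50 + 12*D (u(E, D) = 12*D + 50 = 50 + 12*D)
(-64*291 + u(-33, -124)) - v = (-64*291 + (50 + 12*(-124))) - 1*4531/10064 = (-18624 + (50 - 1488)) - 4531/10064 = (-18624 - 1438) - 4531/10064 = -20062 - 4531/10064 = -201908499/10064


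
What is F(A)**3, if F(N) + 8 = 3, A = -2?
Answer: -125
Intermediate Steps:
F(N) = -5 (F(N) = -8 + 3 = -5)
F(A)**3 = (-5)**3 = -125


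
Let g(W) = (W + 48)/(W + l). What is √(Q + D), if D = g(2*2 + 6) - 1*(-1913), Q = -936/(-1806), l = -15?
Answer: 3*√478654715/1505 ≈ 43.611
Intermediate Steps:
g(W) = (48 + W)/(-15 + W) (g(W) = (W + 48)/(W - 15) = (48 + W)/(-15 + W))
Q = 156/301 (Q = -936*(-1/1806) = 156/301 ≈ 0.51827)
D = 9507/5 (D = (48 + (2*2 + 6))/(-15 + (2*2 + 6)) - 1*(-1913) = (48 + (4 + 6))/(-15 + (4 + 6)) + 1913 = (48 + 10)/(-15 + 10) + 1913 = 58/(-5) + 1913 = -⅕*58 + 1913 = -58/5 + 1913 = 9507/5 ≈ 1901.4)
√(Q + D) = √(156/301 + 9507/5) = √(2862387/1505) = 3*√478654715/1505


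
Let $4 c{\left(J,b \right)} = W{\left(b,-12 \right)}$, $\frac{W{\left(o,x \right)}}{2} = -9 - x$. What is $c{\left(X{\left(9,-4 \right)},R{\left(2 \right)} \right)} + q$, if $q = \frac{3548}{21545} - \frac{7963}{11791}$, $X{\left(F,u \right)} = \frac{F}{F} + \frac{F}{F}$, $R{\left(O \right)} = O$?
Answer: $\frac{502654551}{508074190} \approx 0.98933$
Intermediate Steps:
$X{\left(F,u \right)} = 2$ ($X{\left(F,u \right)} = 1 + 1 = 2$)
$W{\left(o,x \right)} = -18 - 2 x$ ($W{\left(o,x \right)} = 2 \left(-9 - x\right) = -18 - 2 x$)
$c{\left(J,b \right)} = \frac{3}{2}$ ($c{\left(J,b \right)} = \frac{-18 - -24}{4} = \frac{-18 + 24}{4} = \frac{1}{4} \cdot 6 = \frac{3}{2}$)
$q = - \frac{129728367}{254037095}$ ($q = 3548 \cdot \frac{1}{21545} - \frac{7963}{11791} = \frac{3548}{21545} - \frac{7963}{11791} = - \frac{129728367}{254037095} \approx -0.51067$)
$c{\left(X{\left(9,-4 \right)},R{\left(2 \right)} \right)} + q = \frac{3}{2} - \frac{129728367}{254037095} = \frac{502654551}{508074190}$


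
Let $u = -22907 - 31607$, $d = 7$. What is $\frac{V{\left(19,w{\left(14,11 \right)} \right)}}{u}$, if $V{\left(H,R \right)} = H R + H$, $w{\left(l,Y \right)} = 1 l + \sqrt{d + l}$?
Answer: $- \frac{285}{54514} - \frac{19 \sqrt{21}}{54514} \approx -0.0068252$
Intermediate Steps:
$w{\left(l,Y \right)} = l + \sqrt{7 + l}$ ($w{\left(l,Y \right)} = 1 l + \sqrt{7 + l} = l + \sqrt{7 + l}$)
$V{\left(H,R \right)} = H + H R$
$u = -54514$ ($u = -22907 - 31607 = -54514$)
$\frac{V{\left(19,w{\left(14,11 \right)} \right)}}{u} = \frac{19 \left(1 + \left(14 + \sqrt{7 + 14}\right)\right)}{-54514} = 19 \left(1 + \left(14 + \sqrt{21}\right)\right) \left(- \frac{1}{54514}\right) = 19 \left(15 + \sqrt{21}\right) \left(- \frac{1}{54514}\right) = \left(285 + 19 \sqrt{21}\right) \left(- \frac{1}{54514}\right) = - \frac{285}{54514} - \frac{19 \sqrt{21}}{54514}$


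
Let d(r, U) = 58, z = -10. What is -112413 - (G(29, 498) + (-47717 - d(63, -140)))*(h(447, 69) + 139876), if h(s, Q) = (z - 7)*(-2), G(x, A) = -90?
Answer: 6696679737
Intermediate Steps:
h(s, Q) = 34 (h(s, Q) = (-10 - 7)*(-2) = -17*(-2) = 34)
-112413 - (G(29, 498) + (-47717 - d(63, -140)))*(h(447, 69) + 139876) = -112413 - (-90 + (-47717 - 1*58))*(34 + 139876) = -112413 - (-90 + (-47717 - 58))*139910 = -112413 - (-90 - 47775)*139910 = -112413 - (-47865)*139910 = -112413 - 1*(-6696792150) = -112413 + 6696792150 = 6696679737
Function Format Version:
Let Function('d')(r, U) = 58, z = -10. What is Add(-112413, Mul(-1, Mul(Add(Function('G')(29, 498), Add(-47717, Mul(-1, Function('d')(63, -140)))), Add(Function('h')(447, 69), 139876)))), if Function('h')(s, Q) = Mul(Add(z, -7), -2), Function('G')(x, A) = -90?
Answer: 6696679737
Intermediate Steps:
Function('h')(s, Q) = 34 (Function('h')(s, Q) = Mul(Add(-10, -7), -2) = Mul(-17, -2) = 34)
Add(-112413, Mul(-1, Mul(Add(Function('G')(29, 498), Add(-47717, Mul(-1, Function('d')(63, -140)))), Add(Function('h')(447, 69), 139876)))) = Add(-112413, Mul(-1, Mul(Add(-90, Add(-47717, Mul(-1, 58))), Add(34, 139876)))) = Add(-112413, Mul(-1, Mul(Add(-90, Add(-47717, -58)), 139910))) = Add(-112413, Mul(-1, Mul(Add(-90, -47775), 139910))) = Add(-112413, Mul(-1, Mul(-47865, 139910))) = Add(-112413, Mul(-1, -6696792150)) = Add(-112413, 6696792150) = 6696679737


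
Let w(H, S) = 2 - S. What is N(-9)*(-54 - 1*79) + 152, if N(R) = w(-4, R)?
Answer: -1311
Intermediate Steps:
N(R) = 2 - R
N(-9)*(-54 - 1*79) + 152 = (2 - 1*(-9))*(-54 - 1*79) + 152 = (2 + 9)*(-54 - 79) + 152 = 11*(-133) + 152 = -1463 + 152 = -1311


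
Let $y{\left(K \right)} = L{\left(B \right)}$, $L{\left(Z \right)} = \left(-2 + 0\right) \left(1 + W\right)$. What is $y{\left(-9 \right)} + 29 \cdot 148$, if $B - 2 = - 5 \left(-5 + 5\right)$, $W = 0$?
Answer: $4290$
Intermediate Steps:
$B = 2$ ($B = 2 - 5 \left(-5 + 5\right) = 2 - 0 = 2 + 0 = 2$)
$L{\left(Z \right)} = -2$ ($L{\left(Z \right)} = \left(-2 + 0\right) \left(1 + 0\right) = \left(-2\right) 1 = -2$)
$y{\left(K \right)} = -2$
$y{\left(-9 \right)} + 29 \cdot 148 = -2 + 29 \cdot 148 = -2 + 4292 = 4290$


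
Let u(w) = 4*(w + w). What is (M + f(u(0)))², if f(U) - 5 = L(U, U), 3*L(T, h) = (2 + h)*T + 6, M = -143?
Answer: 18496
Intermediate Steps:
u(w) = 8*w (u(w) = 4*(2*w) = 8*w)
L(T, h) = 2 + T*(2 + h)/3 (L(T, h) = ((2 + h)*T + 6)/3 = (T*(2 + h) + 6)/3 = (6 + T*(2 + h))/3 = 2 + T*(2 + h)/3)
f(U) = 7 + U²/3 + 2*U/3 (f(U) = 5 + (2 + 2*U/3 + U*U/3) = 5 + (2 + 2*U/3 + U²/3) = 5 + (2 + U²/3 + 2*U/3) = 7 + U²/3 + 2*U/3)
(M + f(u(0)))² = (-143 + (7 + (8*0)²/3 + 2*(8*0)/3))² = (-143 + (7 + (⅓)*0² + (⅔)*0))² = (-143 + (7 + (⅓)*0 + 0))² = (-143 + (7 + 0 + 0))² = (-143 + 7)² = (-136)² = 18496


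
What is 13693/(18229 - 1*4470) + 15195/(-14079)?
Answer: -5428086/64570987 ≈ -0.084064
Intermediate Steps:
13693/(18229 - 1*4470) + 15195/(-14079) = 13693/(18229 - 4470) + 15195*(-1/14079) = 13693/13759 - 5065/4693 = -5428086/64570987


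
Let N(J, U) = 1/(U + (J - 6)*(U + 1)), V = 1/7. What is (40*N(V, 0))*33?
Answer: -9240/41 ≈ -225.37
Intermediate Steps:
V = ⅐ ≈ 0.14286
N(J, U) = 1/(U + (1 + U)*(-6 + J)) (N(J, U) = 1/(U + (-6 + J)*(1 + U)) = 1/(U + (1 + U)*(-6 + J)))
(40*N(V, 0))*33 = (40/(-6 + ⅐ - 5*0 + (⅐)*0))*33 = (40/(-6 + ⅐ + 0 + 0))*33 = (40/(-41/7))*33 = (40*(-7/41))*33 = -280/41*33 = -9240/41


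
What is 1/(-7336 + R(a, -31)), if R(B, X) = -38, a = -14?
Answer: -1/7374 ≈ -0.00013561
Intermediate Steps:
1/(-7336 + R(a, -31)) = 1/(-7336 - 38) = 1/(-7374) = -1/7374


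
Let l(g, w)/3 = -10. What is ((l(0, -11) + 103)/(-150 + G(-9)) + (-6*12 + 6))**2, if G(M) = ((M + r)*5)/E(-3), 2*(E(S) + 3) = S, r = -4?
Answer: 6589705329/1488400 ≈ 4427.4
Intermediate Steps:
E(S) = -3 + S/2
l(g, w) = -30 (l(g, w) = 3*(-10) = -30)
G(M) = 40/9 - 10*M/9 (G(M) = ((M - 4)*5)/(-3 + (1/2)*(-3)) = ((-4 + M)*5)/(-3 - 3/2) = (-20 + 5*M)/(-9/2) = (-20 + 5*M)*(-2/9) = 40/9 - 10*M/9)
((l(0, -11) + 103)/(-150 + G(-9)) + (-6*12 + 6))**2 = ((-30 + 103)/(-150 + (40/9 - 10/9*(-9))) + (-6*12 + 6))**2 = (73/(-150 + (40/9 + 10)) + (-72 + 6))**2 = (73/(-150 + 130/9) - 66)**2 = (73/(-1220/9) - 66)**2 = (73*(-9/1220) - 66)**2 = (-657/1220 - 66)**2 = (-81177/1220)**2 = 6589705329/1488400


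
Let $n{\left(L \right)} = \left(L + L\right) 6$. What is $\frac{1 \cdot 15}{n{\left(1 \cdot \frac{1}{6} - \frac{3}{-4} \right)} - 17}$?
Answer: $- \frac{5}{2} \approx -2.5$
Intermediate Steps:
$n{\left(L \right)} = 12 L$ ($n{\left(L \right)} = 2 L 6 = 12 L$)
$\frac{1 \cdot 15}{n{\left(1 \cdot \frac{1}{6} - \frac{3}{-4} \right)} - 17} = \frac{1 \cdot 15}{12 \left(1 \cdot \frac{1}{6} - \frac{3}{-4}\right) - 17} = \frac{15}{12 \left(1 \cdot \frac{1}{6} - - \frac{3}{4}\right) - 17} = \frac{15}{12 \left(\frac{1}{6} + \frac{3}{4}\right) - 17} = \frac{15}{12 \cdot \frac{11}{12} - 17} = \frac{15}{11 - 17} = \frac{15}{-6} = 15 \left(- \frac{1}{6}\right) = - \frac{5}{2}$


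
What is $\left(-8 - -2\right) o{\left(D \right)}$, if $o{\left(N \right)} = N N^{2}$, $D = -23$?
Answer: $73002$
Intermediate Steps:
$o{\left(N \right)} = N^{3}$
$\left(-8 - -2\right) o{\left(D \right)} = \left(-8 - -2\right) \left(-23\right)^{3} = \left(-8 + 2\right) \left(-12167\right) = \left(-6\right) \left(-12167\right) = 73002$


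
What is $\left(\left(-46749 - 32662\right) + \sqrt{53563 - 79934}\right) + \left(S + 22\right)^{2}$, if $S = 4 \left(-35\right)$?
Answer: $-65487 + i \sqrt{26371} \approx -65487.0 + 162.39 i$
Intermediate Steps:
$S = -140$
$\left(\left(-46749 - 32662\right) + \sqrt{53563 - 79934}\right) + \left(S + 22\right)^{2} = \left(\left(-46749 - 32662\right) + \sqrt{53563 - 79934}\right) + \left(-140 + 22\right)^{2} = \left(-79411 + \sqrt{-26371}\right) + \left(-118\right)^{2} = \left(-79411 + i \sqrt{26371}\right) + 13924 = -65487 + i \sqrt{26371}$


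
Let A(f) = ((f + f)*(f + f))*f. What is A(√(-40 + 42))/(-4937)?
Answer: -8*√2/4937 ≈ -0.0022916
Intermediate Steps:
A(f) = 4*f³ (A(f) = ((2*f)*(2*f))*f = (4*f²)*f = 4*f³)
A(√(-40 + 42))/(-4937) = (4*(√(-40 + 42))³)/(-4937) = (4*(√2)³)*(-1/4937) = (4*(2*√2))*(-1/4937) = (8*√2)*(-1/4937) = -8*√2/4937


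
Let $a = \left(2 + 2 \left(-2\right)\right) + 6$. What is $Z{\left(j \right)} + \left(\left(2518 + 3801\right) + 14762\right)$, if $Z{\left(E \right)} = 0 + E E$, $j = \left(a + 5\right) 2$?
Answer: $21405$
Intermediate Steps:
$a = 4$ ($a = \left(2 - 4\right) + 6 = -2 + 6 = 4$)
$j = 18$ ($j = \left(4 + 5\right) 2 = 9 \cdot 2 = 18$)
$Z{\left(E \right)} = E^{2}$ ($Z{\left(E \right)} = 0 + E^{2} = E^{2}$)
$Z{\left(j \right)} + \left(\left(2518 + 3801\right) + 14762\right) = 18^{2} + \left(\left(2518 + 3801\right) + 14762\right) = 324 + \left(6319 + 14762\right) = 324 + 21081 = 21405$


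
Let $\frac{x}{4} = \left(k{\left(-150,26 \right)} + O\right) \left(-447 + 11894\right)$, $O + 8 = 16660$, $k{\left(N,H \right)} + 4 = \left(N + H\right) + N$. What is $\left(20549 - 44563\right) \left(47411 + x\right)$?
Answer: $-18005219873722$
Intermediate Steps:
$k{\left(N,H \right)} = -4 + H + 2 N$ ($k{\left(N,H \right)} = -4 + \left(\left(N + H\right) + N\right) = -4 + \left(\left(H + N\right) + N\right) = -4 + \left(H + 2 N\right) = -4 + H + 2 N$)
$O = 16652$ ($O = -8 + 16660 = 16652$)
$x = 749732712$ ($x = 4 \left(\left(-4 + 26 + 2 \left(-150\right)\right) + 16652\right) \left(-447 + 11894\right) = 4 \left(\left(-4 + 26 - 300\right) + 16652\right) 11447 = 4 \left(-278 + 16652\right) 11447 = 4 \cdot 16374 \cdot 11447 = 4 \cdot 187433178 = 749732712$)
$\left(20549 - 44563\right) \left(47411 + x\right) = \left(20549 - 44563\right) \left(47411 + 749732712\right) = \left(-24014\right) 749780123 = -18005219873722$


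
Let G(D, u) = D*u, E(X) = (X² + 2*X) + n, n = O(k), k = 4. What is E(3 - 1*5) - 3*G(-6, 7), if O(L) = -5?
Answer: 121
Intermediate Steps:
n = -5
E(X) = -5 + X² + 2*X (E(X) = (X² + 2*X) - 5 = -5 + X² + 2*X)
E(3 - 1*5) - 3*G(-6, 7) = (-5 + (3 - 1*5)² + 2*(3 - 1*5)) - (-18)*7 = (-5 + (3 - 5)² + 2*(3 - 5)) - 3*(-42) = (-5 + (-2)² + 2*(-2)) + 126 = (-5 + 4 - 4) + 126 = -5 + 126 = 121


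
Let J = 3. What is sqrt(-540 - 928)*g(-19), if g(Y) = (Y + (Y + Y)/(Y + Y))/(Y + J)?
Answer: 9*I*sqrt(367)/4 ≈ 43.104*I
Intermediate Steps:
g(Y) = (1 + Y)/(3 + Y) (g(Y) = (Y + (Y + Y)/(Y + Y))/(Y + 3) = (Y + (2*Y)/((2*Y)))/(3 + Y) = (Y + (2*Y)*(1/(2*Y)))/(3 + Y) = (Y + 1)/(3 + Y) = (1 + Y)/(3 + Y))
sqrt(-540 - 928)*g(-19) = sqrt(-540 - 928)*((1 - 19)/(3 - 19)) = sqrt(-1468)*(-18/(-16)) = (2*I*sqrt(367))*(-1/16*(-18)) = (2*I*sqrt(367))*(9/8) = 9*I*sqrt(367)/4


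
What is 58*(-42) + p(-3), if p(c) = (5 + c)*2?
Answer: -2432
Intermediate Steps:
p(c) = 10 + 2*c
58*(-42) + p(-3) = 58*(-42) + (10 + 2*(-3)) = -2436 + (10 - 6) = -2436 + 4 = -2432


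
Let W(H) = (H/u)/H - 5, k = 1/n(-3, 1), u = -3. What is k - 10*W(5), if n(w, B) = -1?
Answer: 157/3 ≈ 52.333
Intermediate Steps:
k = -1 (k = 1/(-1) = -1)
W(H) = -16/3 (W(H) = (H/(-3))/H - 5 = (H*(-1/3))/H - 5 = (-H/3)/H - 5 = -1/3 - 5 = -16/3)
k - 10*W(5) = -1 - 10*(-16/3) = -1 + 160/3 = 157/3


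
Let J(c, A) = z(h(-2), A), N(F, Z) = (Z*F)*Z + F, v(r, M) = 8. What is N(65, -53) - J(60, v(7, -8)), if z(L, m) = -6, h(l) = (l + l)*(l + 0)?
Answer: 182656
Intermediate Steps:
h(l) = 2*l**2 (h(l) = (2*l)*l = 2*l**2)
N(F, Z) = F + F*Z**2 (N(F, Z) = (F*Z)*Z + F = F*Z**2 + F = F + F*Z**2)
J(c, A) = -6
N(65, -53) - J(60, v(7, -8)) = 65*(1 + (-53)**2) - 1*(-6) = 65*(1 + 2809) + 6 = 65*2810 + 6 = 182650 + 6 = 182656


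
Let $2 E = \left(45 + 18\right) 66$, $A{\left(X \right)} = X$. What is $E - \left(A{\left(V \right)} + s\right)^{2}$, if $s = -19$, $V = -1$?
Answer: $1679$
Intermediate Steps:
$E = 2079$ ($E = \frac{\left(45 + 18\right) 66}{2} = \frac{63 \cdot 66}{2} = \frac{1}{2} \cdot 4158 = 2079$)
$E - \left(A{\left(V \right)} + s\right)^{2} = 2079 - \left(-1 - 19\right)^{2} = 2079 - \left(-20\right)^{2} = 2079 - 400 = 1679$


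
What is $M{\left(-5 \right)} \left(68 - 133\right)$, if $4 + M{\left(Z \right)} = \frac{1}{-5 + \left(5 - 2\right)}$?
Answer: $\frac{585}{2} \approx 292.5$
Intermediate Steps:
$M{\left(Z \right)} = - \frac{9}{2}$ ($M{\left(Z \right)} = -4 + \frac{1}{-5 + \left(5 - 2\right)} = -4 + \frac{1}{-5 + 3} = -4 + \frac{1}{-2} = -4 - \frac{1}{2} = - \frac{9}{2}$)
$M{\left(-5 \right)} \left(68 - 133\right) = - \frac{9 \left(68 - 133\right)}{2} = \left(- \frac{9}{2}\right) \left(-65\right) = \frac{585}{2}$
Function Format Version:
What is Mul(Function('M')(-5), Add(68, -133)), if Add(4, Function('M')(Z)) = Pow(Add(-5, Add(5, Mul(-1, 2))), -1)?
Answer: Rational(585, 2) ≈ 292.50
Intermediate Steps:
Function('M')(Z) = Rational(-9, 2) (Function('M')(Z) = Add(-4, Pow(Add(-5, Add(5, Mul(-1, 2))), -1)) = Add(-4, Pow(Add(-5, Add(5, -2)), -1)) = Add(-4, Pow(Add(-5, 3), -1)) = Add(-4, Pow(-2, -1)) = Add(-4, Rational(-1, 2)) = Rational(-9, 2))
Mul(Function('M')(-5), Add(68, -133)) = Mul(Rational(-9, 2), Add(68, -133)) = Mul(Rational(-9, 2), -65) = Rational(585, 2)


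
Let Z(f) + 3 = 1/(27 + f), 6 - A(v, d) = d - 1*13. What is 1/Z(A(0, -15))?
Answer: -61/182 ≈ -0.33517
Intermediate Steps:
A(v, d) = 19 - d (A(v, d) = 6 - (d - 1*13) = 6 - (d - 13) = 6 - (-13 + d) = 6 + (13 - d) = 19 - d)
Z(f) = -3 + 1/(27 + f)
1/Z(A(0, -15)) = 1/((-80 - 3*(19 - 1*(-15)))/(27 + (19 - 1*(-15)))) = 1/((-80 - 3*(19 + 15))/(27 + (19 + 15))) = 1/((-80 - 3*34)/(27 + 34)) = 1/((-80 - 102)/61) = 1/((1/61)*(-182)) = 1/(-182/61) = -61/182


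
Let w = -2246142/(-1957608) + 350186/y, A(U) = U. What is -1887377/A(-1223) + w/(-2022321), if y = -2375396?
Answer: 38922942003780461790649/25221647866788585324 ≈ 1543.2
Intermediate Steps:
w = 10197258349/10197575028 (w = -2246142/(-1957608) + 350186/(-2375396) = -2246142*(-1/1957608) + 350186*(-1/2375396) = 19703/17172 - 175093/1187698 = 10197258349/10197575028 ≈ 0.99997)
-1887377/A(-1223) + w/(-2022321) = -1887377/(-1223) + (10197258349/10197575028)/(-2022321) = -1887377*(-1/1223) + (10197258349/10197575028)*(-1/2022321) = 1887377/1223 - 10197258349/20622770128199988 = 38922942003780461790649/25221647866788585324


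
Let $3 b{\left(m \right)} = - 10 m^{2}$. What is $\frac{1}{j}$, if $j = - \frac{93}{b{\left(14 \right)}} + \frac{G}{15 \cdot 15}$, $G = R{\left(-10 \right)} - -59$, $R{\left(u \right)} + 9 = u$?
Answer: $\frac{17640}{5647} \approx 3.1238$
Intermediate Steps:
$R{\left(u \right)} = -9 + u$
$b{\left(m \right)} = - \frac{10 m^{2}}{3}$ ($b{\left(m \right)} = \frac{\left(-10\right) m^{2}}{3} = - \frac{10 m^{2}}{3}$)
$G = 40$ ($G = \left(-9 - 10\right) - -59 = -19 + 59 = 40$)
$j = \frac{5647}{17640}$ ($j = - \frac{93}{\left(- \frac{10}{3}\right) 14^{2}} + \frac{40}{15 \cdot 15} = - \frac{93}{\left(- \frac{10}{3}\right) 196} + \frac{40}{225} = - \frac{93}{- \frac{1960}{3}} + 40 \cdot \frac{1}{225} = \left(-93\right) \left(- \frac{3}{1960}\right) + \frac{8}{45} = \frac{279}{1960} + \frac{8}{45} = \frac{5647}{17640} \approx 0.32012$)
$\frac{1}{j} = \frac{1}{\frac{5647}{17640}} = \frac{17640}{5647}$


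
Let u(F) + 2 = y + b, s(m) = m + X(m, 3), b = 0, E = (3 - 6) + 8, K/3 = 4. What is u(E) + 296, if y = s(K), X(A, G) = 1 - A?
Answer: 295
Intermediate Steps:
K = 12 (K = 3*4 = 12)
E = 5 (E = -3 + 8 = 5)
s(m) = 1 (s(m) = m + (1 - m) = 1)
y = 1
u(F) = -1 (u(F) = -2 + (1 + 0) = -2 + 1 = -1)
u(E) + 296 = -1 + 296 = 295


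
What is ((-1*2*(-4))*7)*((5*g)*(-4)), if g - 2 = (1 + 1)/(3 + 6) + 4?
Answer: -62720/9 ≈ -6968.9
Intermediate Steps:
g = 56/9 (g = 2 + ((1 + 1)/(3 + 6) + 4) = 2 + (2/9 + 4) = 2 + 38/9 = 56/9 ≈ 6.2222)
((-1*2*(-4))*7)*((5*g)*(-4)) = ((-1*2*(-4))*7)*((5*(56/9))*(-4)) = (-2*(-4)*7)*((280/9)*(-4)) = (8*7)*(-1120/9) = 56*(-1120/9) = -62720/9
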